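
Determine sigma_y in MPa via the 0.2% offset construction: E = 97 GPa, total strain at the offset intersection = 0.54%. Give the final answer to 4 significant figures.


Offset strain = 0.002
Elastic strain at yield = total_strain - offset = 5.4e-03 - 0.002 = 3.4e-03
sigma_y = E * elastic_strain = 97000 * 3.4e-03
sigma_y = 329.8 MPa


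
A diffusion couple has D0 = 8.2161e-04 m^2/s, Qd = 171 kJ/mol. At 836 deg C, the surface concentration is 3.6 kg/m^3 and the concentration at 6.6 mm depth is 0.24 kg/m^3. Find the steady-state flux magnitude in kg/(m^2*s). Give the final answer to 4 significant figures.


Step 1: D = D0 * exp(-Qd/(R*T))
T = 836 + 273.15 = 1109.15 K
D = 8.2161e-04 * exp(-171e3 / (8.314 * 1109.15)) = 7.26524e-12 m^2/s
Step 2: J = D * (C1 - C2) / dx
J = 7.26524e-12 * (3.6 - 0.24) / 6.6e-03
J = 3.699e-09 kg/(m^2*s)


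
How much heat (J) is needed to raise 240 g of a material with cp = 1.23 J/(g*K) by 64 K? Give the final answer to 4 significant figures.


Q = m * cp * dT
Q = 240 * 1.23 * 64
Q = 18890 J


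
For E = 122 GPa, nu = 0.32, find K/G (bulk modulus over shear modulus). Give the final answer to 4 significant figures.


G = E / (2*(1+nu))
G = 122 / (2*(1+0.32)) = 46.2121 GPa
K = E / (3*(1-2*nu))
K = 122 / (3*(1-2*0.32)) = 112.963 GPa
K/G = 112.963 / 46.2121 = 2.444


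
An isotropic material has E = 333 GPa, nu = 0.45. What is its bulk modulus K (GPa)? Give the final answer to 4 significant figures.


K = E / (3*(1-2*nu))
K = 333 / (3*(1-2*0.45))
K = 1110 GPa


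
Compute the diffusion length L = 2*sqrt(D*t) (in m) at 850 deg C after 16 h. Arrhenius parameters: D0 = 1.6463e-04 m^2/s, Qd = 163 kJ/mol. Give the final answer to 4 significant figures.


Step 1: D = D0 * exp(-Qd/(R*T))
T = 1123.15 K
D = 1.6463e-04 * exp(-163e3 / (8.314 * 1123.15)) = 4.32066e-12 m^2/s
Step 2: L = 2*sqrt(D*t)
t = 16 h = 57600 s
L = 2*sqrt(4.32066e-12 * 57600) = 9.977e-04 m


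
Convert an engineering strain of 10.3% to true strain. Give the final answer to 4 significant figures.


epsilon_true = ln(1 + epsilon_eng)
epsilon_true = ln(1 + 0.103)
epsilon_true = 0.09803


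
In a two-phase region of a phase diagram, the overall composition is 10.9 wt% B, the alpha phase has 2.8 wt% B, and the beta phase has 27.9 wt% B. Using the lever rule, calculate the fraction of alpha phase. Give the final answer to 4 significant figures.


f_alpha = (C_beta - C0) / (C_beta - C_alpha)
f_alpha = (27.9 - 10.9) / (27.9 - 2.8)
f_alpha = 0.6773


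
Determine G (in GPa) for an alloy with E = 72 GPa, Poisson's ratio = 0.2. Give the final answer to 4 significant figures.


G = E / (2*(1+nu))
G = 72 / (2*(1+0.2))
G = 30 GPa


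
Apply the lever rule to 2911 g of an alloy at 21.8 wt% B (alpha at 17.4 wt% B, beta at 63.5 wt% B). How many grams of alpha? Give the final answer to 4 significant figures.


f_alpha = (C_beta - C0) / (C_beta - C_alpha)
f_alpha = (63.5 - 21.8) / (63.5 - 17.4) = 0.904555
m_alpha = f_alpha * m_total = 0.904555 * 2911 = 2633 g


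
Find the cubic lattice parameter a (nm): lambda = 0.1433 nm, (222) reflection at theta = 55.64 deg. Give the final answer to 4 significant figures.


d = lambda / (2*sin(theta))
d = 0.1433 / (2*sin(55.64 deg))
d = 0.0867951 nm
a = d * sqrt(h^2+k^2+l^2) = 0.0867951 * sqrt(12)
a = 0.3007 nm


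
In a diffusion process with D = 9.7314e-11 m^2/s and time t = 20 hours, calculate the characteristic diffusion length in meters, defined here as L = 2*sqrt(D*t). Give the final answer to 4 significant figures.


t = 20 hr = 72000 s
Diffusion length = 2*sqrt(D*t)
= 2*sqrt(9.7314e-11 * 72000)
= 5.294e-03 m


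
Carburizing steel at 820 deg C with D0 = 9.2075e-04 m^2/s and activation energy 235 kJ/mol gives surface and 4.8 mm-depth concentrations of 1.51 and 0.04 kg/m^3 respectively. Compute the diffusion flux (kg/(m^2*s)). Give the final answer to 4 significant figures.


Step 1: D = D0 * exp(-Qd/(R*T))
T = 820 + 273.15 = 1093.15 K
D = 9.2075e-04 * exp(-235e3 / (8.314 * 1093.15)) = 5.42739e-15 m^2/s
Step 2: J = D * (C1 - C2) / dx
J = 5.42739e-15 * (1.51 - 0.04) / 4.8e-03
J = 1.662e-12 kg/(m^2*s)


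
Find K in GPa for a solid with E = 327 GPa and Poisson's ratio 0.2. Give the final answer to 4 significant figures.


K = E / (3*(1-2*nu))
K = 327 / (3*(1-2*0.2))
K = 181.7 GPa


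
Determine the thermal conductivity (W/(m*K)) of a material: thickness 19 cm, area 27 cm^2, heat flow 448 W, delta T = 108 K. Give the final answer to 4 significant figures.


k = Q*L / (A*dT)
L = 0.19 m, A = 2.7e-03 m^2
k = 448 * 0.19 / (2.7e-03 * 108)
k = 291.9 W/(m*K)


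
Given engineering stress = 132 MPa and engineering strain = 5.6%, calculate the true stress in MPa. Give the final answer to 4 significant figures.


sigma_true = sigma_eng * (1 + epsilon_eng)
sigma_true = 132 * (1 + 0.056)
sigma_true = 139.4 MPa


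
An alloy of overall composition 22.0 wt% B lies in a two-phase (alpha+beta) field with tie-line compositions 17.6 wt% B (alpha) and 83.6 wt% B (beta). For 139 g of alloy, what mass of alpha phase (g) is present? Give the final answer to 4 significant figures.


f_alpha = (C_beta - C0) / (C_beta - C_alpha)
f_alpha = (83.6 - 22.0) / (83.6 - 17.6) = 0.933333
m_alpha = f_alpha * m_total = 0.933333 * 139 = 129.7 g


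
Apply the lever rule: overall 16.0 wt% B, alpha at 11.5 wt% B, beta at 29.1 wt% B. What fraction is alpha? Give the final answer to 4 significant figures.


f_alpha = (C_beta - C0) / (C_beta - C_alpha)
f_alpha = (29.1 - 16.0) / (29.1 - 11.5)
f_alpha = 0.7443


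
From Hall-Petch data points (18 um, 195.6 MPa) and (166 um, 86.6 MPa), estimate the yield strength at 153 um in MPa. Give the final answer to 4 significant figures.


sigma_y = sigma0 + k / sqrt(d)
1/sqrt(d1) = 1/sqrt(1.8e-05) = 235.702;  1/sqrt(d2) = 77.6151
k = (sigma1 - sigma2) / (1/sqrt(d1) - 1/sqrt(d2)) = (195.6 - 86.6) / (235.702 - 77.6151) = 0.689493 MPa*m^0.5
sigma0 = sigma1 - k/sqrt(d1) = 195.6 - 0.689493*235.702 = 33.085 MPa
sigma_y(d3) = 33.085 + 0.689493 / sqrt(1.53e-04) = 88.83 MPa


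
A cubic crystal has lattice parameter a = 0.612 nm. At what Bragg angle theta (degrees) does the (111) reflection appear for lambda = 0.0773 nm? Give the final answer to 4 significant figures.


d = a / sqrt(h^2+k^2+l^2)
d = 0.612 / sqrt(3) = 0.353338 nm
lambda = 2*d*sin(theta)  =>  sin(theta) = lambda / (2*d)
sin(theta) = 0.0773 / (2 * 0.353338) = 0.109385
theta = 6.28 deg


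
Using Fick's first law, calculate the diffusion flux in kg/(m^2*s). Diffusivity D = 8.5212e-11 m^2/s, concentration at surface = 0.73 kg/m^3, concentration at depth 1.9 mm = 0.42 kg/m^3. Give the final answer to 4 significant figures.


J = -D * (dC/dx) = D * (C1 - C2) / dx
J = 8.5212e-11 * (0.73 - 0.42) / 1.9e-03
J = 1.39e-08 kg/(m^2*s)


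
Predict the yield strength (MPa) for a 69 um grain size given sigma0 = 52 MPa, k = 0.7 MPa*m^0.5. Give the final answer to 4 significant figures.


sigma_y = sigma0 + k / sqrt(d)
d = 69 um = 6.9e-05 m
sigma_y = 52 + 0.7 / sqrt(6.9e-05)
sigma_y = 136.3 MPa


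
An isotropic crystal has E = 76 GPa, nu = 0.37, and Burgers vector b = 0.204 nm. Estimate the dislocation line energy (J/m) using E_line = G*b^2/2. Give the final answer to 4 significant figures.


Step 1: G = E / (2*(1+nu))
G = 76 / (2*(1+0.37)) = 27.7372 GPa = 2.77372e+10 Pa
Step 2: E_line = G*b^2/2
b = 0.204 nm = 2.04e-10 m
E_line = 0.5 * 2.77372e+10 * (2.04e-10)^2 = 5.772e-10 J/m


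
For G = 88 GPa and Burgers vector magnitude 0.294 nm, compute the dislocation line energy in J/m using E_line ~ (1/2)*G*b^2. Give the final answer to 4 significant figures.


E = G*b^2/2
b = 0.294 nm = 2.94e-10 m
G = 88 GPa = 8.8e+10 Pa
E = 0.5 * 8.8e+10 * (2.94e-10)^2
E = 3.803e-09 J/m


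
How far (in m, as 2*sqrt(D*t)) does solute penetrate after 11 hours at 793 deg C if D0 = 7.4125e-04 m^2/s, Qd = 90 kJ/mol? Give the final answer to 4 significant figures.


Step 1: D = D0 * exp(-Qd/(R*T))
T = 1066.15 K
D = 7.4125e-04 * exp(-90e3 / (8.314 * 1066.15)) = 2.8865e-08 m^2/s
Step 2: L = 2*sqrt(D*t)
t = 11 h = 39600 s
L = 2*sqrt(2.8865e-08 * 39600) = 0.06762 m


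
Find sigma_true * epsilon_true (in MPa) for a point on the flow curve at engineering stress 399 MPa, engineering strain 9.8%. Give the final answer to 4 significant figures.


sigma_true = sigma_eng * (1 + epsilon_eng)
sigma_true = 399 * (1 + 0.098) = 438.102 MPa
epsilon_true = ln(1 + epsilon_eng)
epsilon_true = ln(1 + 0.098) = 0.0934903
sigma_true * epsilon_true = 438.102 * 0.0934903 = 40.96 MPa


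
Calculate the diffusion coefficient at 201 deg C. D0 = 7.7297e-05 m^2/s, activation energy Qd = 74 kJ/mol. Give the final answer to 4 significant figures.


D = D0 * exp(-Qd / (R*T))
T = 474.15 K
D = 7.7297e-05 * exp(-74e3 / (8.314 * 474.15))
D = 5.441e-13 m^2/s


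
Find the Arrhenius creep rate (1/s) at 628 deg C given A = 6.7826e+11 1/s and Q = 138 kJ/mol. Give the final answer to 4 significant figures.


rate = A * exp(-Q / (R*T))
T = 628 + 273.15 = 901.15 K
rate = 6.7826e+11 * exp(-138e3 / (8.314 * 901.15))
rate = 6792 1/s


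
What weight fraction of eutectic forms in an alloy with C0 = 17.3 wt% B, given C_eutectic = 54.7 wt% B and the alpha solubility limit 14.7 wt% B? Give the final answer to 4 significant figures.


f_primary = (C_e - C0) / (C_e - C_alpha_max)
f_primary = (54.7 - 17.3) / (54.7 - 14.7)
f_primary = 0.935
f_eutectic = 1 - 0.935 = 0.065


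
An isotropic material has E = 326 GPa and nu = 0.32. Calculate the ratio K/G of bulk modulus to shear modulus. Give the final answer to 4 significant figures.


G = E / (2*(1+nu))
G = 326 / (2*(1+0.32)) = 123.485 GPa
K = E / (3*(1-2*nu))
K = 326 / (3*(1-2*0.32)) = 301.852 GPa
K/G = 301.852 / 123.485 = 2.444


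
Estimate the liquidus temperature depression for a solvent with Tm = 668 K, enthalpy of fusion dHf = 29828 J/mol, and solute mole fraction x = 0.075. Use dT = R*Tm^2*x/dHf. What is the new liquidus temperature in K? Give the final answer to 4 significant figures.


dT = R*Tm^2*x / dHf
dT = 8.314 * 668^2 * 0.075 / 29828
dT = 9.32825 K
T_new = 668 - 9.32825 = 658.7 K


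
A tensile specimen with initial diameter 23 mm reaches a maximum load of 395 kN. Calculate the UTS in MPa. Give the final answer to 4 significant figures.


A0 = pi*(d/2)^2 = pi*(23/2)^2 = 415.476 mm^2
UTS = F_max / A0 = 395*1000 / 415.476
UTS = 950.7 MPa


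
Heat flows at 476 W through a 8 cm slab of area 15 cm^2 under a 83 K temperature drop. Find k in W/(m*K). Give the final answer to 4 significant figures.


k = Q*L / (A*dT)
L = 0.08 m, A = 1.5e-03 m^2
k = 476 * 0.08 / (1.5e-03 * 83)
k = 305.9 W/(m*K)


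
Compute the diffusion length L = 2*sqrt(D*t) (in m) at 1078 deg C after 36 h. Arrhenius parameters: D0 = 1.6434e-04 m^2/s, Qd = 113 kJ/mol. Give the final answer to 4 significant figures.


Step 1: D = D0 * exp(-Qd/(R*T))
T = 1351.15 K
D = 1.6434e-04 * exp(-113e3 / (8.314 * 1351.15)) = 7.03192e-09 m^2/s
Step 2: L = 2*sqrt(D*t)
t = 36 h = 129600 s
L = 2*sqrt(7.03192e-09 * 129600) = 0.06038 m


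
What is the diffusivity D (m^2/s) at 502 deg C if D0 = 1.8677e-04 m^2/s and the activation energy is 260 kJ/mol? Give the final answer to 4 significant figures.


D = D0 * exp(-Qd / (R*T))
T = 775.15 K
D = 1.8677e-04 * exp(-260e3 / (8.314 * 775.15))
D = 5.626e-22 m^2/s


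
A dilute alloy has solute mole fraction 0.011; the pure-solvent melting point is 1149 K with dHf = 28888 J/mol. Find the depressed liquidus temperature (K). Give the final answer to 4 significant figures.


dT = R*Tm^2*x / dHf
dT = 8.314 * 1149^2 * 0.011 / 28888
dT = 4.17951 K
T_new = 1149 - 4.17951 = 1145 K


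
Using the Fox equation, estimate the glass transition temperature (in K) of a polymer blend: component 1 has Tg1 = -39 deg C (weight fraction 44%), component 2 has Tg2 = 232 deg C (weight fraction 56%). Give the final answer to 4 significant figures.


1/Tg = w1/Tg1 + w2/Tg2 (in Kelvin)
Tg1 = 234.15 K, Tg2 = 505.15 K
1/Tg = 0.44/234.15 + 0.56/505.15
Tg = 334.7 K


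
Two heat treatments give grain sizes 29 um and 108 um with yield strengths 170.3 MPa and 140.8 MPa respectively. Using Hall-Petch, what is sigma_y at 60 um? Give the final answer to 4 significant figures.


sigma_y = sigma0 + k / sqrt(d)
1/sqrt(d1) = 1/sqrt(2.9e-05) = 185.695;  1/sqrt(d2) = 96.225
k = (sigma1 - sigma2) / (1/sqrt(d1) - 1/sqrt(d2)) = (170.3 - 140.8) / (185.695 - 96.225) = 0.329718 MPa*m^0.5
sigma0 = sigma1 - k/sqrt(d1) = 170.3 - 0.329718*185.695 = 109.073 MPa
sigma_y(d3) = 109.073 + 0.329718 / sqrt(6e-05) = 151.6 MPa


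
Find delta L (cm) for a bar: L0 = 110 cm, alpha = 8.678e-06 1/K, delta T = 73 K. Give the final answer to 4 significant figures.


dL = L0 * alpha * dT
dL = 110 * 8.678e-06 * 73
dL = 0.06968 cm


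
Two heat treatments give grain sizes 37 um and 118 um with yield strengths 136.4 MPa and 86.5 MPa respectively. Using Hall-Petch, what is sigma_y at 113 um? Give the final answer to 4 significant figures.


sigma_y = sigma0 + k / sqrt(d)
1/sqrt(d1) = 1/sqrt(3.7e-05) = 164.399;  1/sqrt(d2) = 92.0575
k = (sigma1 - sigma2) / (1/sqrt(d1) - 1/sqrt(d2)) = (136.4 - 86.5) / (164.399 - 92.0575) = 0.689784 MPa*m^0.5
sigma0 = sigma1 - k/sqrt(d1) = 136.4 - 0.689784*164.399 = 23.0003 MPa
sigma_y(d3) = 23.0003 + 0.689784 / sqrt(1.13e-04) = 87.89 MPa


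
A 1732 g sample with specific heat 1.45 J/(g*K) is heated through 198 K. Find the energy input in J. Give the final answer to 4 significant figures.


Q = m * cp * dT
Q = 1732 * 1.45 * 198
Q = 497300 J


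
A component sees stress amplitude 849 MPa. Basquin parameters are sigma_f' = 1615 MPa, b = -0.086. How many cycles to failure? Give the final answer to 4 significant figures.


sigma_a = sigma_f' * (2*Nf)^b
2*Nf = (sigma_a / sigma_f')^(1/b)
2*Nf = (849 / 1615)^(1/-0.086)
2*Nf = 1767.12
Nf = 883.6 cycles


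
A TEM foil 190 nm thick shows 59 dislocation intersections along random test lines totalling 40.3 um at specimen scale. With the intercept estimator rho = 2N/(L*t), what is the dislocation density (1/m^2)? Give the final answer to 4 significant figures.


rho = 2N / (L * t)
L = 40.3 um = 4.03e-05 m, t = 190 nm = 1.9e-07 m
rho = 2 * 59 / (4.03e-05 * 1.9e-07)
rho = 1.541e+13 1/m^2


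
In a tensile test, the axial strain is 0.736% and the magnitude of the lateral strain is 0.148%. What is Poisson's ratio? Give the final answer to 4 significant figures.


nu = -epsilon_lat / epsilon_axial
Lateral strain is contraction (negative), so using magnitudes:
nu = 0.148 / 0.736
nu = 0.2011


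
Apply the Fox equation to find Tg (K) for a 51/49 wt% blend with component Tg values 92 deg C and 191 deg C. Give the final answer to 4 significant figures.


1/Tg = w1/Tg1 + w2/Tg2 (in Kelvin)
Tg1 = 365.15 K, Tg2 = 464.15 K
1/Tg = 0.51/365.15 + 0.49/464.15
Tg = 407.8 K


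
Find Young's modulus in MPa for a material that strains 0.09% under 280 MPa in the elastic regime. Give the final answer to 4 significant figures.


E = sigma / epsilon
epsilon = 0.09% = 9e-04
E = 280 / 9e-04
E = 311100 MPa


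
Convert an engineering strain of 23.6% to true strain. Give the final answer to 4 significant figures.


epsilon_true = ln(1 + epsilon_eng)
epsilon_true = ln(1 + 0.236)
epsilon_true = 0.2119


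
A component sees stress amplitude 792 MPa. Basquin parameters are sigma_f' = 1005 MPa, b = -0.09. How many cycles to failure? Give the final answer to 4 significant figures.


sigma_a = sigma_f' * (2*Nf)^b
2*Nf = (sigma_a / sigma_f')^(1/b)
2*Nf = (792 / 1005)^(1/-0.09)
2*Nf = 14.104
Nf = 7.052 cycles


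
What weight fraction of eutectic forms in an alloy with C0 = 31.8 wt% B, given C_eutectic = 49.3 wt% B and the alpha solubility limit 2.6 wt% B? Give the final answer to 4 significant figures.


f_primary = (C_e - C0) / (C_e - C_alpha_max)
f_primary = (49.3 - 31.8) / (49.3 - 2.6)
f_primary = 0.374732
f_eutectic = 1 - 0.374732 = 0.6253


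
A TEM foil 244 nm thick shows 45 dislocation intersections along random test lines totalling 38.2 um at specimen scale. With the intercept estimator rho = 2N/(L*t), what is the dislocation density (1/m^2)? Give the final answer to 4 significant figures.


rho = 2N / (L * t)
L = 38.2 um = 3.82e-05 m, t = 244 nm = 2.44e-07 m
rho = 2 * 45 / (3.82e-05 * 2.44e-07)
rho = 9.656e+12 1/m^2


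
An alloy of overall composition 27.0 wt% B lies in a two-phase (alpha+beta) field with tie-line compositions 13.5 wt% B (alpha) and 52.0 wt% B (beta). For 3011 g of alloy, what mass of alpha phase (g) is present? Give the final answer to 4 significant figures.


f_alpha = (C_beta - C0) / (C_beta - C_alpha)
f_alpha = (52.0 - 27.0) / (52.0 - 13.5) = 0.649351
m_alpha = f_alpha * m_total = 0.649351 * 3011 = 1955 g


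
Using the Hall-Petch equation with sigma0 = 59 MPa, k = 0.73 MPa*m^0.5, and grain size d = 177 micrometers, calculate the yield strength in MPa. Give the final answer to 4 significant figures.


sigma_y = sigma0 + k / sqrt(d)
d = 177 um = 1.77e-04 m
sigma_y = 59 + 0.73 / sqrt(1.77e-04)
sigma_y = 113.9 MPa


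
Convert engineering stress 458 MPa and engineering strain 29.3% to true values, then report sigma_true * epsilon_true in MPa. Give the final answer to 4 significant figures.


sigma_true = sigma_eng * (1 + epsilon_eng)
sigma_true = 458 * (1 + 0.293) = 592.194 MPa
epsilon_true = ln(1 + epsilon_eng)
epsilon_true = ln(1 + 0.293) = 0.256965
sigma_true * epsilon_true = 592.194 * 0.256965 = 152.2 MPa


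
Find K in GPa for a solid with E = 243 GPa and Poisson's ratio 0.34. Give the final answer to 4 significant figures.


K = E / (3*(1-2*nu))
K = 243 / (3*(1-2*0.34))
K = 253.1 GPa


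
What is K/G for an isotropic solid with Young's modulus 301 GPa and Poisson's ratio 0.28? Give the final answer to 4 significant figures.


G = E / (2*(1+nu))
G = 301 / (2*(1+0.28)) = 117.578 GPa
K = E / (3*(1-2*nu))
K = 301 / (3*(1-2*0.28)) = 228.03 GPa
K/G = 228.03 / 117.578 = 1.939


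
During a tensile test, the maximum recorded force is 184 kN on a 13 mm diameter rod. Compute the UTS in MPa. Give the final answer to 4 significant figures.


A0 = pi*(d/2)^2 = pi*(13/2)^2 = 132.732 mm^2
UTS = F_max / A0 = 184*1000 / 132.732
UTS = 1386 MPa


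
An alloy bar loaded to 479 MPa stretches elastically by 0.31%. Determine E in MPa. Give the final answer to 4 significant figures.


E = sigma / epsilon
epsilon = 0.31% = 3.1e-03
E = 479 / 3.1e-03
E = 154500 MPa


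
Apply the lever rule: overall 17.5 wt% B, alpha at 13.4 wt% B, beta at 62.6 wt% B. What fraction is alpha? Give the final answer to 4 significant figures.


f_alpha = (C_beta - C0) / (C_beta - C_alpha)
f_alpha = (62.6 - 17.5) / (62.6 - 13.4)
f_alpha = 0.9167


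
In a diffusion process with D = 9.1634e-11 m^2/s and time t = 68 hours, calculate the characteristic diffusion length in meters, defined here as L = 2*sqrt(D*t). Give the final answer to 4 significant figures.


t = 68 hr = 244800 s
Diffusion length = 2*sqrt(D*t)
= 2*sqrt(9.1634e-11 * 244800)
= 9.472e-03 m


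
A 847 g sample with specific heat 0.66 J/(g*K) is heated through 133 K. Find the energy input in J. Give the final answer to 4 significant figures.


Q = m * cp * dT
Q = 847 * 0.66 * 133
Q = 74350 J


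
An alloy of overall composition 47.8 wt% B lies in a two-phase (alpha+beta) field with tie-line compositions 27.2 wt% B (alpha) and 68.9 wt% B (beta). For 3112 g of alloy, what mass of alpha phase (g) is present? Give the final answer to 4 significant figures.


f_alpha = (C_beta - C0) / (C_beta - C_alpha)
f_alpha = (68.9 - 47.8) / (68.9 - 27.2) = 0.505995
m_alpha = f_alpha * m_total = 0.505995 * 3112 = 1575 g


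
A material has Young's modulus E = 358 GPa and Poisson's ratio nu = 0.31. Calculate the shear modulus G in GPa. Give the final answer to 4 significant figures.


G = E / (2*(1+nu))
G = 358 / (2*(1+0.31))
G = 136.6 GPa


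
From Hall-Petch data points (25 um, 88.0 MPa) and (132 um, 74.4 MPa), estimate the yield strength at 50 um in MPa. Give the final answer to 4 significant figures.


sigma_y = sigma0 + k / sqrt(d)
1/sqrt(d1) = 1/sqrt(2.5e-05) = 200;  1/sqrt(d2) = 87.0388
k = (sigma1 - sigma2) / (1/sqrt(d1) - 1/sqrt(d2)) = (88.0 - 74.4) / (200 - 87.0388) = 0.120395 MPa*m^0.5
sigma0 = sigma1 - k/sqrt(d1) = 88.0 - 0.120395*200 = 63.9209 MPa
sigma_y(d3) = 63.9209 + 0.120395 / sqrt(5e-05) = 80.95 MPa


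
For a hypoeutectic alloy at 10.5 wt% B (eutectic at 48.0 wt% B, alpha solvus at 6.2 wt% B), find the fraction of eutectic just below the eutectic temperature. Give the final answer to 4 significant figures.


f_primary = (C_e - C0) / (C_e - C_alpha_max)
f_primary = (48.0 - 10.5) / (48.0 - 6.2)
f_primary = 0.897129
f_eutectic = 1 - 0.897129 = 0.1029


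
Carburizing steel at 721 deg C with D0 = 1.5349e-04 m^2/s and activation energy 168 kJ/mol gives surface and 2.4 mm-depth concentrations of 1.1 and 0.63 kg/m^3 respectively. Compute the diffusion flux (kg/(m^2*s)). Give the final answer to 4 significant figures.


Step 1: D = D0 * exp(-Qd/(R*T))
T = 721 + 273.15 = 994.15 K
D = 1.5349e-04 * exp(-168e3 / (8.314 * 994.15)) = 2.28404e-13 m^2/s
Step 2: J = D * (C1 - C2) / dx
J = 2.28404e-13 * (1.1 - 0.63) / 2.4e-03
J = 4.473e-11 kg/(m^2*s)


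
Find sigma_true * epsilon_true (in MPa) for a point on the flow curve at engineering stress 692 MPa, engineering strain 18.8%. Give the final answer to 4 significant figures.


sigma_true = sigma_eng * (1 + epsilon_eng)
sigma_true = 692 * (1 + 0.188) = 822.096 MPa
epsilon_true = ln(1 + epsilon_eng)
epsilon_true = ln(1 + 0.188) = 0.172271
sigma_true * epsilon_true = 822.096 * 0.172271 = 141.6 MPa


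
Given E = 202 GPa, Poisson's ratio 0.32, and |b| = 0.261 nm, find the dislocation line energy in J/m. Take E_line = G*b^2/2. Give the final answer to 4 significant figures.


Step 1: G = E / (2*(1+nu))
G = 202 / (2*(1+0.32)) = 76.5152 GPa = 7.65152e+10 Pa
Step 2: E_line = G*b^2/2
b = 0.261 nm = 2.61e-10 m
E_line = 0.5 * 7.65152e+10 * (2.61e-10)^2 = 2.606e-09 J/m


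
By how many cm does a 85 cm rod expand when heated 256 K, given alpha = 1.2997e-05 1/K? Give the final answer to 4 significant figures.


dL = L0 * alpha * dT
dL = 85 * 1.2997e-05 * 256
dL = 0.2828 cm


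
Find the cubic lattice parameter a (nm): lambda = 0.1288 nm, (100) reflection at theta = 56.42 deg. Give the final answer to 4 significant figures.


d = lambda / (2*sin(theta))
d = 0.1288 / (2*sin(56.42 deg))
d = 0.0773003 nm
a = d * sqrt(h^2+k^2+l^2) = 0.0773003 * sqrt(1)
a = 0.0773 nm


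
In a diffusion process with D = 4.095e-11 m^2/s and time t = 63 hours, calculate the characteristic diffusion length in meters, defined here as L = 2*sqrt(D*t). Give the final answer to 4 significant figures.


t = 63 hr = 226800 s
Diffusion length = 2*sqrt(D*t)
= 2*sqrt(4.095e-11 * 226800)
= 6.095e-03 m


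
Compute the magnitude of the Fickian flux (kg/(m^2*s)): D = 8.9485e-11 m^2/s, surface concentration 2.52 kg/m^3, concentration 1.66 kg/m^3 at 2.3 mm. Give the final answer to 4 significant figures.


J = -D * (dC/dx) = D * (C1 - C2) / dx
J = 8.9485e-11 * (2.52 - 1.66) / 2.3e-03
J = 3.346e-08 kg/(m^2*s)


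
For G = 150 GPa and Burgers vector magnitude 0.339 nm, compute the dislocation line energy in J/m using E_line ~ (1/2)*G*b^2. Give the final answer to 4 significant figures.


E = G*b^2/2
b = 0.339 nm = 3.39e-10 m
G = 150 GPa = 1.5e+11 Pa
E = 0.5 * 1.5e+11 * (3.39e-10)^2
E = 8.619e-09 J/m


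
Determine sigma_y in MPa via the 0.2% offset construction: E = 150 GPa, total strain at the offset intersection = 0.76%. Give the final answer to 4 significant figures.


Offset strain = 0.002
Elastic strain at yield = total_strain - offset = 7.6e-03 - 0.002 = 5.6e-03
sigma_y = E * elastic_strain = 150000 * 5.6e-03
sigma_y = 840 MPa


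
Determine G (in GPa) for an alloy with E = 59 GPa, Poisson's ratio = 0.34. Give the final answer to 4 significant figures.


G = E / (2*(1+nu))
G = 59 / (2*(1+0.34))
G = 22.01 GPa


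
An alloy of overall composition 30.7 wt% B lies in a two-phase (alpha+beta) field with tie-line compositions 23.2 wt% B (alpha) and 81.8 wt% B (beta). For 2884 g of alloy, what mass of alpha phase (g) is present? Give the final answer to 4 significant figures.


f_alpha = (C_beta - C0) / (C_beta - C_alpha)
f_alpha = (81.8 - 30.7) / (81.8 - 23.2) = 0.872014
m_alpha = f_alpha * m_total = 0.872014 * 2884 = 2515 g


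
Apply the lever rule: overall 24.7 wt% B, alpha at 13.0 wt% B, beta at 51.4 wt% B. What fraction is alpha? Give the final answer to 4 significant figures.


f_alpha = (C_beta - C0) / (C_beta - C_alpha)
f_alpha = (51.4 - 24.7) / (51.4 - 13.0)
f_alpha = 0.6953


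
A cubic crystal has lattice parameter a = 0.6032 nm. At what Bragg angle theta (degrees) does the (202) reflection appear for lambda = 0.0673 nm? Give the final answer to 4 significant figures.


d = a / sqrt(h^2+k^2+l^2)
d = 0.6032 / sqrt(8) = 0.213263 nm
lambda = 2*d*sin(theta)  =>  sin(theta) = lambda / (2*d)
sin(theta) = 0.0673 / (2 * 0.213263) = 0.157786
theta = 9.078 deg


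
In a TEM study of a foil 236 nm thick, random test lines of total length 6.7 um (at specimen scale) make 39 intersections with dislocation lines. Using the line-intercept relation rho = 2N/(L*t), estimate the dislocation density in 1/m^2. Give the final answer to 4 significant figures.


rho = 2N / (L * t)
L = 6.7 um = 6.7e-06 m, t = 236 nm = 2.36e-07 m
rho = 2 * 39 / (6.7e-06 * 2.36e-07)
rho = 4.933e+13 1/m^2


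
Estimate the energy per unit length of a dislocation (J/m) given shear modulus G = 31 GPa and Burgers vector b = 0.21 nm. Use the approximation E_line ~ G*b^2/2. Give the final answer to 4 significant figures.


E = G*b^2/2
b = 0.21 nm = 2.1e-10 m
G = 31 GPa = 3.1e+10 Pa
E = 0.5 * 3.1e+10 * (2.1e-10)^2
E = 6.836e-10 J/m


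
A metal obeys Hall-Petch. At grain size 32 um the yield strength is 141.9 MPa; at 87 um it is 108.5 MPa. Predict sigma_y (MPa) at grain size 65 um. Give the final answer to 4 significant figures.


sigma_y = sigma0 + k / sqrt(d)
1/sqrt(d1) = 1/sqrt(3.2e-05) = 176.777;  1/sqrt(d2) = 107.211
k = (sigma1 - sigma2) / (1/sqrt(d1) - 1/sqrt(d2)) = (141.9 - 108.5) / (176.777 - 107.211) = 0.480123 MPa*m^0.5
sigma0 = sigma1 - k/sqrt(d1) = 141.9 - 0.480123*176.777 = 57.0254 MPa
sigma_y(d3) = 57.0254 + 0.480123 / sqrt(6.5e-05) = 116.6 MPa


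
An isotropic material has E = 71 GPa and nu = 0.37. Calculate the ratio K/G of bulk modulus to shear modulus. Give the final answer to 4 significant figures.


G = E / (2*(1+nu))
G = 71 / (2*(1+0.37)) = 25.9124 GPa
K = E / (3*(1-2*nu))
K = 71 / (3*(1-2*0.37)) = 91.0256 GPa
K/G = 91.0256 / 25.9124 = 3.513


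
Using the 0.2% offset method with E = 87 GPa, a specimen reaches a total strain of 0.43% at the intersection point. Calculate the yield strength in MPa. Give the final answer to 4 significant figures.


Offset strain = 0.002
Elastic strain at yield = total_strain - offset = 4.3e-03 - 0.002 = 2.3e-03
sigma_y = E * elastic_strain = 87000 * 2.3e-03
sigma_y = 200.1 MPa


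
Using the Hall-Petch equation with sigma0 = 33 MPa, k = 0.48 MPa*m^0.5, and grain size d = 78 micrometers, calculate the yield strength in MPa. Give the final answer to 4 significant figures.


sigma_y = sigma0 + k / sqrt(d)
d = 78 um = 7.8e-05 m
sigma_y = 33 + 0.48 / sqrt(7.8e-05)
sigma_y = 87.35 MPa


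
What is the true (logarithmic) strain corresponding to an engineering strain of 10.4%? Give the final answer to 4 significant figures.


epsilon_true = ln(1 + epsilon_eng)
epsilon_true = ln(1 + 0.104)
epsilon_true = 0.09894


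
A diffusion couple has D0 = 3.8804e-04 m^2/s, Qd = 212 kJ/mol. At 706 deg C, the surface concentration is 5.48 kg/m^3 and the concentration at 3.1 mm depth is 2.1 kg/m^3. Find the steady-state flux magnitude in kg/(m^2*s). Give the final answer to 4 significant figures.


Step 1: D = D0 * exp(-Qd/(R*T))
T = 706 + 273.15 = 979.15 K
D = 3.8804e-04 * exp(-212e3 / (8.314 * 979.15)) = 1.90073e-15 m^2/s
Step 2: J = D * (C1 - C2) / dx
J = 1.90073e-15 * (5.48 - 2.1) / 3.1e-03
J = 2.072e-12 kg/(m^2*s)


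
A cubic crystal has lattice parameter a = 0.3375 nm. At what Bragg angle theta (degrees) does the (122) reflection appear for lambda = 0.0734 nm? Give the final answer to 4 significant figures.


d = a / sqrt(h^2+k^2+l^2)
d = 0.3375 / sqrt(9) = 0.1125 nm
lambda = 2*d*sin(theta)  =>  sin(theta) = lambda / (2*d)
sin(theta) = 0.0734 / (2 * 0.1125) = 0.326222
theta = 19.04 deg


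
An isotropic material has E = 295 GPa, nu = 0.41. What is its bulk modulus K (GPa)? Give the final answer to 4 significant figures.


K = E / (3*(1-2*nu))
K = 295 / (3*(1-2*0.41))
K = 546.3 GPa


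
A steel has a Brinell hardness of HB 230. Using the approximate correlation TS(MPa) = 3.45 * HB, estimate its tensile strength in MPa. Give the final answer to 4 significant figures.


TS (MPa) = 3.45 * HB
TS = 3.45 * 230
TS = 793.5 MPa


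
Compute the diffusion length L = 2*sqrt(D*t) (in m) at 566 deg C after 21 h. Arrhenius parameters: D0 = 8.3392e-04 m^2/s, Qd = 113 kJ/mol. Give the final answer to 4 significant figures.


Step 1: D = D0 * exp(-Qd/(R*T))
T = 839.15 K
D = 8.3392e-04 * exp(-113e3 / (8.314 * 839.15)) = 7.70815e-11 m^2/s
Step 2: L = 2*sqrt(D*t)
t = 21 h = 75600 s
L = 2*sqrt(7.70815e-11 * 75600) = 4.828e-03 m


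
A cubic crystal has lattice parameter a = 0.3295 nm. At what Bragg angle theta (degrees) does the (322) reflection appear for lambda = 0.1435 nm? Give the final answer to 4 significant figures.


d = a / sqrt(h^2+k^2+l^2)
d = 0.3295 / sqrt(17) = 0.0799155 nm
lambda = 2*d*sin(theta)  =>  sin(theta) = lambda / (2*d)
sin(theta) = 0.1435 / (2 * 0.0799155) = 0.897823
theta = 63.87 deg


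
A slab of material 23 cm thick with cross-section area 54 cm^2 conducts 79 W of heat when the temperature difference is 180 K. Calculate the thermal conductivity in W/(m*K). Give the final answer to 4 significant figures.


k = Q*L / (A*dT)
L = 0.23 m, A = 5.4e-03 m^2
k = 79 * 0.23 / (5.4e-03 * 180)
k = 18.69 W/(m*K)


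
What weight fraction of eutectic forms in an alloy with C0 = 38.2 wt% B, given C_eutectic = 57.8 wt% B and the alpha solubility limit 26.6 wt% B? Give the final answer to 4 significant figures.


f_primary = (C_e - C0) / (C_e - C_alpha_max)
f_primary = (57.8 - 38.2) / (57.8 - 26.6)
f_primary = 0.628205
f_eutectic = 1 - 0.628205 = 0.3718


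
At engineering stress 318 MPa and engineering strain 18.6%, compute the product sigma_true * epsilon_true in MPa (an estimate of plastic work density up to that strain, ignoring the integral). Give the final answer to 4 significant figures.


sigma_true = sigma_eng * (1 + epsilon_eng)
sigma_true = 318 * (1 + 0.186) = 377.148 MPa
epsilon_true = ln(1 + epsilon_eng)
epsilon_true = ln(1 + 0.186) = 0.170586
sigma_true * epsilon_true = 377.148 * 0.170586 = 64.34 MPa


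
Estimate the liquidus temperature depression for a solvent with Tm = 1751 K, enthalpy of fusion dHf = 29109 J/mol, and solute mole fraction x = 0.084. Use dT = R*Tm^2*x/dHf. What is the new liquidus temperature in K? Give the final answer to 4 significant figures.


dT = R*Tm^2*x / dHf
dT = 8.314 * 1751^2 * 0.084 / 29109
dT = 73.5587 K
T_new = 1751 - 73.5587 = 1677 K


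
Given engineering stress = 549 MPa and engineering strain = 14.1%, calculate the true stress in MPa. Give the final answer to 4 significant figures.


sigma_true = sigma_eng * (1 + epsilon_eng)
sigma_true = 549 * (1 + 0.141)
sigma_true = 626.4 MPa


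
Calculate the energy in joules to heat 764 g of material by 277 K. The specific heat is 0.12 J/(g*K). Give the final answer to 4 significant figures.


Q = m * cp * dT
Q = 764 * 0.12 * 277
Q = 25400 J


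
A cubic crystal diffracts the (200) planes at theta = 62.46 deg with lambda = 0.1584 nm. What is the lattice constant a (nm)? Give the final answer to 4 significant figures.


d = lambda / (2*sin(theta))
d = 0.1584 / (2*sin(62.46 deg))
d = 0.0893211 nm
a = d * sqrt(h^2+k^2+l^2) = 0.0893211 * sqrt(4)
a = 0.1786 nm


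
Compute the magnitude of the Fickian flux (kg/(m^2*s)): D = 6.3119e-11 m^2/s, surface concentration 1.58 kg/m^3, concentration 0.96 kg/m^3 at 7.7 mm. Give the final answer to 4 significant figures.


J = -D * (dC/dx) = D * (C1 - C2) / dx
J = 6.3119e-11 * (1.58 - 0.96) / 7.7e-03
J = 5.082e-09 kg/(m^2*s)


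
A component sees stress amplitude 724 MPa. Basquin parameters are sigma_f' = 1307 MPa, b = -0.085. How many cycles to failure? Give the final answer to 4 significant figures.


sigma_a = sigma_f' * (2*Nf)^b
2*Nf = (sigma_a / sigma_f')^(1/b)
2*Nf = (724 / 1307)^(1/-0.085)
2*Nf = 1042.52
Nf = 521.3 cycles


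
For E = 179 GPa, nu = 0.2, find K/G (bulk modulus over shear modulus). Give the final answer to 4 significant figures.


G = E / (2*(1+nu))
G = 179 / (2*(1+0.2)) = 74.5833 GPa
K = E / (3*(1-2*nu))
K = 179 / (3*(1-2*0.2)) = 99.4444 GPa
K/G = 99.4444 / 74.5833 = 1.333


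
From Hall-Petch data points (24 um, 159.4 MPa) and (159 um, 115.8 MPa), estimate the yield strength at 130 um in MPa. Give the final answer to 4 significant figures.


sigma_y = sigma0 + k / sqrt(d)
1/sqrt(d1) = 1/sqrt(2.4e-05) = 204.124;  1/sqrt(d2) = 79.3052
k = (sigma1 - sigma2) / (1/sqrt(d1) - 1/sqrt(d2)) = (159.4 - 115.8) / (204.124 - 79.3052) = 0.349306 MPa*m^0.5
sigma0 = sigma1 - k/sqrt(d1) = 159.4 - 0.349306*204.124 = 88.0982 MPa
sigma_y(d3) = 88.0982 + 0.349306 / sqrt(1.3e-04) = 118.7 MPa


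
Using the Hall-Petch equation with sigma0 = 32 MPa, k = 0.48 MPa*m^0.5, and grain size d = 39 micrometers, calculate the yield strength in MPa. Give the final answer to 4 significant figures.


sigma_y = sigma0 + k / sqrt(d)
d = 39 um = 3.9e-05 m
sigma_y = 32 + 0.48 / sqrt(3.9e-05)
sigma_y = 108.9 MPa


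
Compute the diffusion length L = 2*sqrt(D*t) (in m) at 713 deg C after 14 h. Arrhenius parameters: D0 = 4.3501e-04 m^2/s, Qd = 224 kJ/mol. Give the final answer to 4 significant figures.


Step 1: D = D0 * exp(-Qd/(R*T))
T = 986.15 K
D = 4.3501e-04 * exp(-224e3 / (8.314 * 986.15)) = 5.93175e-16 m^2/s
Step 2: L = 2*sqrt(D*t)
t = 14 h = 50400 s
L = 2*sqrt(5.93175e-16 * 50400) = 1.094e-05 m


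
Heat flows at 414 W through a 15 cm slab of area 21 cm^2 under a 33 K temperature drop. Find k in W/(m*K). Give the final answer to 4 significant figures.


k = Q*L / (A*dT)
L = 0.15 m, A = 2.1e-03 m^2
k = 414 * 0.15 / (2.1e-03 * 33)
k = 896.1 W/(m*K)


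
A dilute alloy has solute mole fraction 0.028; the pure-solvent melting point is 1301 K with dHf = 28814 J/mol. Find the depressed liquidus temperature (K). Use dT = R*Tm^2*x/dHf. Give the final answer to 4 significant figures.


dT = R*Tm^2*x / dHf
dT = 8.314 * 1301^2 * 0.028 / 28814
dT = 13.6747 K
T_new = 1301 - 13.6747 = 1287 K


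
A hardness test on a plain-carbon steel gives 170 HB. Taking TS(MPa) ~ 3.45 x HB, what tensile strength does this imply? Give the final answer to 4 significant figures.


TS (MPa) = 3.45 * HB
TS = 3.45 * 170
TS = 586.5 MPa


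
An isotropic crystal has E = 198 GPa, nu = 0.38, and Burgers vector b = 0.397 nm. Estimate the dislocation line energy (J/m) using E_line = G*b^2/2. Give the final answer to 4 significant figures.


Step 1: G = E / (2*(1+nu))
G = 198 / (2*(1+0.38)) = 71.7391 GPa = 7.17391e+10 Pa
Step 2: E_line = G*b^2/2
b = 0.397 nm = 3.97e-10 m
E_line = 0.5 * 7.17391e+10 * (3.97e-10)^2 = 5.653e-09 J/m


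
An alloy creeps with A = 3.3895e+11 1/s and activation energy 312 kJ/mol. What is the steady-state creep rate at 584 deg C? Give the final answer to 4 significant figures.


rate = A * exp(-Q / (R*T))
T = 584 + 273.15 = 857.15 K
rate = 3.3895e+11 * exp(-312e3 / (8.314 * 857.15))
rate = 3.282e-08 1/s


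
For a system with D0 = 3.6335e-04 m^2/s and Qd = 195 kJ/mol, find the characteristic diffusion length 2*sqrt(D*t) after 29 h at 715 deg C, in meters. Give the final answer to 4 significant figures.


Step 1: D = D0 * exp(-Qd/(R*T))
T = 988.15 K
D = 3.6335e-04 * exp(-195e3 / (8.314 * 988.15)) = 1.78669e-14 m^2/s
Step 2: L = 2*sqrt(D*t)
t = 29 h = 104400 s
L = 2*sqrt(1.78669e-14 * 104400) = 8.638e-05 m


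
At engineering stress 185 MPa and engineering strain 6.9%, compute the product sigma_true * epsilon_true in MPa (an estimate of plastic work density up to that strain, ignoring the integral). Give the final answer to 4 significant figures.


sigma_true = sigma_eng * (1 + epsilon_eng)
sigma_true = 185 * (1 + 0.069) = 197.765 MPa
epsilon_true = ln(1 + epsilon_eng)
epsilon_true = ln(1 + 0.069) = 0.0667236
sigma_true * epsilon_true = 197.765 * 0.0667236 = 13.2 MPa


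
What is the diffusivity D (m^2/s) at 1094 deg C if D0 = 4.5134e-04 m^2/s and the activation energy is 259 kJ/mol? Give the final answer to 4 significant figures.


D = D0 * exp(-Qd / (R*T))
T = 1367.15 K
D = 4.5134e-04 * exp(-259e3 / (8.314 * 1367.15))
D = 5.735e-14 m^2/s


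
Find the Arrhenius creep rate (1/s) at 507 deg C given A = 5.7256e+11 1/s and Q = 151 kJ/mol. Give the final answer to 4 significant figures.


rate = A * exp(-Q / (R*T))
T = 507 + 273.15 = 780.15 K
rate = 5.7256e+11 * exp(-151e3 / (8.314 * 780.15))
rate = 44.39 1/s


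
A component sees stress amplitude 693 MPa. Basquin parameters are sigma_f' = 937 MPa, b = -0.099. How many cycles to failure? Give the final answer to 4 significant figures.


sigma_a = sigma_f' * (2*Nf)^b
2*Nf = (sigma_a / sigma_f')^(1/b)
2*Nf = (693 / 937)^(1/-0.099)
2*Nf = 21.0522
Nf = 10.53 cycles


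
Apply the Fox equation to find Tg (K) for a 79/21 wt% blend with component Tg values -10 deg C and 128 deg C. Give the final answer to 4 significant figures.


1/Tg = w1/Tg1 + w2/Tg2 (in Kelvin)
Tg1 = 263.15 K, Tg2 = 401.15 K
1/Tg = 0.79/263.15 + 0.21/401.15
Tg = 283.6 K


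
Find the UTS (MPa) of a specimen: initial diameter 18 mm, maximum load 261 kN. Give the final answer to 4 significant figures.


A0 = pi*(d/2)^2 = pi*(18/2)^2 = 254.469 mm^2
UTS = F_max / A0 = 261*1000 / 254.469
UTS = 1026 MPa


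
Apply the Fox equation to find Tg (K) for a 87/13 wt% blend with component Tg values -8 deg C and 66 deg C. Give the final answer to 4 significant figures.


1/Tg = w1/Tg1 + w2/Tg2 (in Kelvin)
Tg1 = 265.15 K, Tg2 = 339.15 K
1/Tg = 0.87/265.15 + 0.13/339.15
Tg = 272.9 K


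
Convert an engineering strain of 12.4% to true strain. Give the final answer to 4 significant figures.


epsilon_true = ln(1 + epsilon_eng)
epsilon_true = ln(1 + 0.124)
epsilon_true = 0.1169


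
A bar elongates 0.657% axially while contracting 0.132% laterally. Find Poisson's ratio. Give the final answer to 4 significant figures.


nu = -epsilon_lat / epsilon_axial
Lateral strain is contraction (negative), so using magnitudes:
nu = 0.132 / 0.657
nu = 0.2009


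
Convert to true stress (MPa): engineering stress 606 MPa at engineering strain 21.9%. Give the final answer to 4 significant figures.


sigma_true = sigma_eng * (1 + epsilon_eng)
sigma_true = 606 * (1 + 0.219)
sigma_true = 738.7 MPa


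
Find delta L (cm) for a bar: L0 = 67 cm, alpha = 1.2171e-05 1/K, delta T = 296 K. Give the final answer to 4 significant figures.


dL = L0 * alpha * dT
dL = 67 * 1.2171e-05 * 296
dL = 0.2414 cm


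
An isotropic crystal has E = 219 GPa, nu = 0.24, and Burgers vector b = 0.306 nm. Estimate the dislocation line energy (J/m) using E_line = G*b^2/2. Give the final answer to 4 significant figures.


Step 1: G = E / (2*(1+nu))
G = 219 / (2*(1+0.24)) = 88.3065 GPa = 8.83065e+10 Pa
Step 2: E_line = G*b^2/2
b = 0.306 nm = 3.06e-10 m
E_line = 0.5 * 8.83065e+10 * (3.06e-10)^2 = 4.134e-09 J/m


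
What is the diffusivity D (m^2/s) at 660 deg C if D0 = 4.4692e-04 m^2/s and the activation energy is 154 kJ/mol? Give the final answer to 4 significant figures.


D = D0 * exp(-Qd / (R*T))
T = 933.15 K
D = 4.4692e-04 * exp(-154e3 / (8.314 * 933.15))
D = 1.07e-12 m^2/s


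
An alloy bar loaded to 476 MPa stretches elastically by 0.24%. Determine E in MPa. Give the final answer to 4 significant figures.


E = sigma / epsilon
epsilon = 0.24% = 2.4e-03
E = 476 / 2.4e-03
E = 198300 MPa
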